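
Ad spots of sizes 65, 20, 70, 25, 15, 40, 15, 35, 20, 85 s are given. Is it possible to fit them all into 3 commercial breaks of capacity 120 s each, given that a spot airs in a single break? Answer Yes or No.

Total = 390 s; ⌈390/120⌉ = 4.
At least 4 commercial breaks are required, but only 3 are allowed.

No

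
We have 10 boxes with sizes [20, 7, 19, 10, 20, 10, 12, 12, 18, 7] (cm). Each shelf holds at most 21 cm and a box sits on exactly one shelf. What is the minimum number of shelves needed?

7

Total = 20 + 20 + 19 + 18 + 12 + 12 + 10 + 10 + 7 + 7 = 135 cm.
Lower bound: ⌈135/21⌉ = 7 shelves.
A packing using 7 shelves:
  shelf 1: 20 = 20
  shelf 2: 20 = 20
  shelf 3: 19 = 19
  shelf 4: 18 = 18
  shelf 5: 12 + 7 = 19
  shelf 6: 12 + 7 = 19
  shelf 7: 10 + 10 = 20
This matches the lower bound, so 7 is optimal.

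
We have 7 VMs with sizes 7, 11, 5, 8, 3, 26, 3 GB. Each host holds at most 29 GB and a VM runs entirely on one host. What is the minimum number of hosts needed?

3

Total = 26 + 11 + 8 + 7 + 5 + 3 + 3 = 63 GB.
Lower bound: ⌈63/29⌉ = 3 hosts.
A packing using 3 hosts:
  host 1: 26 + 3 = 29
  host 2: 11 + 8 + 7 + 3 = 29
  host 3: 5 = 5
This matches the lower bound, so 3 is optimal.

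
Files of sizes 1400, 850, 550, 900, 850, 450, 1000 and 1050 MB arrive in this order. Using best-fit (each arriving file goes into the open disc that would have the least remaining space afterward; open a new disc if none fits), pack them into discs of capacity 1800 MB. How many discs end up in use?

  1400 → disc 1 (new)  [load 1400/1800]
  850 → disc 2 (new)  [load 850/1800]
  550 → disc 2  [load 1400/1800]
  900 → disc 3 (new)  [load 900/1800]
  850 → disc 3  [load 1750/1800]
  450 → disc 4 (new)  [load 450/1800]
  1000 → disc 4  [load 1450/1800]
  1050 → disc 5 (new)  [load 1050/1800]
5 discs opened.

5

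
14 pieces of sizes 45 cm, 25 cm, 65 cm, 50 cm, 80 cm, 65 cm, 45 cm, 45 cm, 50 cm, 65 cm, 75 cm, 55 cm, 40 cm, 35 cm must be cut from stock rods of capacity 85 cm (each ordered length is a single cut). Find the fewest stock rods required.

11

Total = 80 + 75 + 65 + 65 + 65 + 55 + 50 + 50 + 45 + 45 + 45 + 40 + 35 + 25 = 740 cm.
Lower bound: ⌈740/85⌉ = 9 stock rods.
Also, 11 pieces each exceed 85/2 cm, and no two of those can share a stock rod, so at least 11 stock rods are needed.
A packing using 11 stock rods:
  stock rod 1: 80 = 80
  stock rod 2: 75 = 75
  stock rod 3: 65 = 65
  stock rod 4: 65 = 65
  stock rod 5: 65 = 65
  stock rod 6: 55 + 25 = 80
  stock rod 7: 50 + 35 = 85
  stock rod 8: 50 = 50
  stock rod 9: 45 + 40 = 85
  stock rod 10: 45 = 45
  stock rod 11: 45 = 45
This matches the lower bound, so 11 is optimal.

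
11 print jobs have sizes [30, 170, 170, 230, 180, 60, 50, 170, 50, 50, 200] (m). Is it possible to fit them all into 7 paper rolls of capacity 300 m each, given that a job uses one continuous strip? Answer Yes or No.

Yes

A valid assignment using 6 paper rolls:
  roll 1: 230 + 60 = 290
  roll 2: 200 + 50 + 50 = 300
  roll 3: 180 + 50 + 30 = 260
  roll 4: 170 = 170
  roll 5: 170 = 170
  roll 6: 170 = 170
That uses only 6 ≤ 7, so 7 paper rolls are enough.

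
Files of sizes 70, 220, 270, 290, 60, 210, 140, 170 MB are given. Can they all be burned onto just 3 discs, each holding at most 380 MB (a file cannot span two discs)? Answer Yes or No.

Total = 1430 MB; ⌈1430/380⌉ = 4.
At least 4 discs are required, but only 3 are allowed.

No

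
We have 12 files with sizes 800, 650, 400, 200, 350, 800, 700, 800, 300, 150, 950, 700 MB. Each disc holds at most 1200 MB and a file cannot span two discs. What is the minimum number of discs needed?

Total = 950 + 800 + 800 + 800 + 700 + 700 + 650 + 400 + 350 + 300 + 200 + 150 = 6800 MB.
Lower bound: ⌈6800/1200⌉ = 6 discs.
Also, 7 files each exceed 600 MB, and no two of those can share a disc, so at least 7 discs are needed.
A packing using 7 discs:
  disc 1: 950 + 200 = 1150
  disc 2: 800 + 400 = 1200
  disc 3: 800 + 350 = 1150
  disc 4: 800 + 300 = 1100
  disc 5: 700 + 150 = 850
  disc 6: 700 = 700
  disc 7: 650 = 650
This matches the lower bound, so 7 is optimal.

7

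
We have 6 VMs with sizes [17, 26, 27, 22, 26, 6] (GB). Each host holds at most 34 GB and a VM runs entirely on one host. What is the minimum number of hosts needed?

Total = 27 + 26 + 26 + 22 + 17 + 6 = 124 GB.
Lower bound: ⌈124/34⌉ = 4 hosts.
A packing using 5 hosts:
  host 1: 27 + 6 = 33
  host 2: 26 = 26
  host 3: 26 = 26
  host 4: 22 = 22
  host 5: 17 = 17
No arrangement into 4 hosts stays within capacity, so 5 is optimal.

5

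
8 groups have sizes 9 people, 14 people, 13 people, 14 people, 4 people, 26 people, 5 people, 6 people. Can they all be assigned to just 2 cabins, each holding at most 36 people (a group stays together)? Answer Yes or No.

No

Total = 91 people; ⌈91/36⌉ = 3.
At least 3 cabins are required, but only 2 are allowed.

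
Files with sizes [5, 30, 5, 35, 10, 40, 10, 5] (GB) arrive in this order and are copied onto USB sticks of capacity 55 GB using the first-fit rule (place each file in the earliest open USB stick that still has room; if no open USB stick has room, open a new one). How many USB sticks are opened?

3

  5 → USB stick 1 (new)  [load 5/55]
  30 → USB stick 1  [load 35/55]
  5 → USB stick 1  [load 40/55]
  35 → USB stick 2 (new)  [load 35/55]
  10 → USB stick 1  [load 50/55]
  40 → USB stick 3 (new)  [load 40/55]
  10 → USB stick 2  [load 45/55]
  5 → USB stick 1  [load 55/55]
3 USB sticks opened.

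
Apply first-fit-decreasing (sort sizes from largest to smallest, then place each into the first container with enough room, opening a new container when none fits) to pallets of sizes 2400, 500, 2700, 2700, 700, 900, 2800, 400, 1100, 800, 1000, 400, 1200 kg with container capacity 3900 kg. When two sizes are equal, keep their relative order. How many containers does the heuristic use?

Sorted descending: 2800, 2700, 2700, 2400, 1200, 1100, 1000, 900, 800, 700, 500, 400, 400.
  2800 → container 1 (new)  [load 2800/3900]
  2700 → container 2 (new)  [load 2700/3900]
  2700 → container 3 (new)  [load 2700/3900]
  2400 → container 4 (new)  [load 2400/3900]
  1200 → container 2  [load 3900/3900]
  1100 → container 1  [load 3900/3900]
  1000 → container 3  [load 3700/3900]
  900 → container 4  [load 3300/3900]
  800 → container 5 (new)  [load 800/3900]
  700 → container 5  [load 1500/3900]
  500 → container 4  [load 3800/3900]
  400 → container 5  [load 1900/3900]
  400 → container 5  [load 2300/3900]
5 containers opened.

5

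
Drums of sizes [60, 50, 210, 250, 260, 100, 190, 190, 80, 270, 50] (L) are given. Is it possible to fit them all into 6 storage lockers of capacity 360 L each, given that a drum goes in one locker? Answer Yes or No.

A valid assignment using 6 storage lockers:
  locker 1: 270 + 80 = 350
  locker 2: 260 + 100 = 360
  locker 3: 250 + 60 + 50 = 360
  locker 4: 210 + 50 = 260
  locker 5: 190 = 190
  locker 6: 190 = 190
Every load is within 360 L, so 6 storage lockers suffice.

Yes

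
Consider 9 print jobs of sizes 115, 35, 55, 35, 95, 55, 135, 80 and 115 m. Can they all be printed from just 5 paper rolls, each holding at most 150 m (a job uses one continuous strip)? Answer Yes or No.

Yes

A valid assignment using 5 paper rolls:
  roll 1: 135 = 135
  roll 2: 115 + 35 = 150
  roll 3: 115 + 35 = 150
  roll 4: 95 + 55 = 150
  roll 5: 80 + 55 = 135
Every load is within 150 m, so 5 paper rolls suffice.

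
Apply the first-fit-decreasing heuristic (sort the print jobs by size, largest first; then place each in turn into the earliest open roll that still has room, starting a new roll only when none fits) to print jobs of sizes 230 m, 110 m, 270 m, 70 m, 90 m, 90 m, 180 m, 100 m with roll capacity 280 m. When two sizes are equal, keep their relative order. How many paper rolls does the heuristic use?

5

Sorted descending: 270, 230, 180, 110, 100, 90, 90, 70.
  270 → roll 1 (new)  [load 270/280]
  230 → roll 2 (new)  [load 230/280]
  180 → roll 3 (new)  [load 180/280]
  110 → roll 4 (new)  [load 110/280]
  100 → roll 3  [load 280/280]
  90 → roll 4  [load 200/280]
  90 → roll 5 (new)  [load 90/280]
  70 → roll 4  [load 270/280]
5 paper rolls opened.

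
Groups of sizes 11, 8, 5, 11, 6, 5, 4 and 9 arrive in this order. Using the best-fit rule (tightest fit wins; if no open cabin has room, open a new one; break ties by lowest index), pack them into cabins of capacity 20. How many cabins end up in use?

3

  11 → cabin 1 (new)  [load 11/20]
  8 → cabin 1  [load 19/20]
  5 → cabin 2 (new)  [load 5/20]
  11 → cabin 2  [load 16/20]
  6 → cabin 3 (new)  [load 6/20]
  5 → cabin 3  [load 11/20]
  4 → cabin 2  [load 20/20]
  9 → cabin 3  [load 20/20]
3 cabins opened.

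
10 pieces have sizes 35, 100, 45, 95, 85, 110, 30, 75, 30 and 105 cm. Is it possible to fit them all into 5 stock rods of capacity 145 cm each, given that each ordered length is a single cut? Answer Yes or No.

Total = 710 cm; ⌈710/145⌉ = 5.
6 pieces each exceed half the capacity and cannot share a stock rod, forcing at least 6 stock rods.
At least 6 stock rods are required, but only 5 are allowed.

No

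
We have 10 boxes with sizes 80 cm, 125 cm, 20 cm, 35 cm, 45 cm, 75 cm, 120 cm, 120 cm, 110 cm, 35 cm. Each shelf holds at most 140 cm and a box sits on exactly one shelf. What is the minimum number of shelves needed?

7

Total = 125 + 120 + 120 + 110 + 80 + 75 + 45 + 35 + 35 + 20 = 765 cm.
Lower bound: ⌈765/140⌉ = 6 shelves.
A packing using 7 shelves:
  shelf 1: 125 = 125
  shelf 2: 120 + 20 = 140
  shelf 3: 120 = 120
  shelf 4: 110 = 110
  shelf 5: 80 + 45 = 125
  shelf 6: 75 + 35 = 110
  shelf 7: 35 = 35
No arrangement into 6 shelves stays within capacity, so 7 is optimal.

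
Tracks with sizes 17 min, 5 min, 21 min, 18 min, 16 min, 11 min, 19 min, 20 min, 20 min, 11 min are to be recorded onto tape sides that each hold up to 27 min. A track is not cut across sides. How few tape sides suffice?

Total = 21 + 20 + 20 + 19 + 18 + 17 + 16 + 11 + 11 + 5 = 158 min.
Lower bound: ⌈158/27⌉ = 6 tape sides.
Also, 7 tracks each exceed 27/2 min, and no two of those can share a side, so at least 7 tape sides are needed.
A packing using 8 tape sides:
  side 1: 21 + 5 = 26
  side 2: 20 = 20
  side 3: 20 = 20
  side 4: 19 = 19
  side 5: 18 = 18
  side 6: 17 = 17
  side 7: 16 + 11 = 27
  side 8: 11 = 11
No arrangement into 7 tape sides stays within capacity, so 8 is optimal.

8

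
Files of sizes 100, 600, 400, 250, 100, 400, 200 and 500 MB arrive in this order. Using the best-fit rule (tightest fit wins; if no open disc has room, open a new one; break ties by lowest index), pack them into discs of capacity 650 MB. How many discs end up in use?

5

  100 → disc 1 (new)  [load 100/650]
  600 → disc 2 (new)  [load 600/650]
  400 → disc 1  [load 500/650]
  250 → disc 3 (new)  [load 250/650]
  100 → disc 1  [load 600/650]
  400 → disc 3  [load 650/650]
  200 → disc 4 (new)  [load 200/650]
  500 → disc 5 (new)  [load 500/650]
5 discs opened.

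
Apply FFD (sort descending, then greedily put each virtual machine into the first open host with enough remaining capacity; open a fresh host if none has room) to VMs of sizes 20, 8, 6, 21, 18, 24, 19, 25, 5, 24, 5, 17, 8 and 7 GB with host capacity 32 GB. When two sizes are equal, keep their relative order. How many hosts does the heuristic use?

Sorted descending: 25, 24, 24, 21, 20, 19, 18, 17, 8, 8, 7, 6, 5, 5.
  25 → host 1 (new)  [load 25/32]
  24 → host 2 (new)  [load 24/32]
  24 → host 3 (new)  [load 24/32]
  21 → host 4 (new)  [load 21/32]
  20 → host 5 (new)  [load 20/32]
  19 → host 6 (new)  [load 19/32]
  18 → host 7 (new)  [load 18/32]
  17 → host 8 (new)  [load 17/32]
  8 → host 2  [load 32/32]
  8 → host 3  [load 32/32]
  7 → host 1  [load 32/32]
  6 → host 4  [load 27/32]
  5 → host 4  [load 32/32]
  5 → host 5  [load 25/32]
8 hosts opened.

8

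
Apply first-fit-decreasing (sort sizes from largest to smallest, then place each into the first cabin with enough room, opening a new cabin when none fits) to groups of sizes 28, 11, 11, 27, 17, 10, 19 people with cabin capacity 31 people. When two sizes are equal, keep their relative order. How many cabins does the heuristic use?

Sorted descending: 28, 27, 19, 17, 11, 11, 10.
  28 → cabin 1 (new)  [load 28/31]
  27 → cabin 2 (new)  [load 27/31]
  19 → cabin 3 (new)  [load 19/31]
  17 → cabin 4 (new)  [load 17/31]
  11 → cabin 3  [load 30/31]
  11 → cabin 4  [load 28/31]
  10 → cabin 5 (new)  [load 10/31]
5 cabins opened.

5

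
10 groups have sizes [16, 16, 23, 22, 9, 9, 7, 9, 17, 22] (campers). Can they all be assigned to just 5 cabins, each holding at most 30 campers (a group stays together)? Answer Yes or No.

No

Total = 150 campers; ⌈150/30⌉ = 5.
6 groups each exceed half the capacity and cannot share a cabin, forcing at least 6 cabins.
At least 6 cabins are required, but only 5 are allowed.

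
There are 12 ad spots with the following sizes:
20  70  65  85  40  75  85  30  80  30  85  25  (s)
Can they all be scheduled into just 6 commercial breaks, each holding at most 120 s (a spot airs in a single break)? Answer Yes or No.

Total = 690 s; ⌈690/120⌉ = 6.
7 ad spots each exceed half the capacity and cannot share a break, forcing at least 7 commercial breaks.
At least 7 commercial breaks are required, but only 6 are allowed.

No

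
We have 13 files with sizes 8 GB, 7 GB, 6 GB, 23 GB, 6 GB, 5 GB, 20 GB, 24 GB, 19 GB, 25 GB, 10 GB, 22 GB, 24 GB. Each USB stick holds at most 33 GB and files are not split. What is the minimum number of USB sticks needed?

Total = 25 + 24 + 24 + 23 + 22 + 20 + 19 + 10 + 8 + 7 + 6 + 6 + 5 = 199 GB.
Lower bound: ⌈199/33⌉ = 7 USB sticks.
A packing using 7 USB sticks:
  USB stick 1: 25 + 8 = 33
  USB stick 2: 24 + 7 = 31
  USB stick 3: 24 + 6 = 30
  USB stick 4: 23 + 10 = 33
  USB stick 5: 22 + 6 + 5 = 33
  USB stick 6: 20 = 20
  USB stick 7: 19 = 19
This matches the lower bound, so 7 is optimal.

7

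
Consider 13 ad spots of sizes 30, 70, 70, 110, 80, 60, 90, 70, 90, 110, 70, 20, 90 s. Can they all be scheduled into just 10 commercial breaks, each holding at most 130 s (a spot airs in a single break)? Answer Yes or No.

A valid assignment using 10 commercial breaks:
  break 1: 110 + 20 = 130
  break 2: 110 = 110
  break 3: 90 + 30 = 120
  break 4: 90 = 90
  break 5: 90 = 90
  break 6: 80 = 80
  break 7: 70 + 60 = 130
  break 8: 70 = 70
  break 9: 70 = 70
  break 10: 70 = 70
Every load is within 130 s, so 10 commercial breaks suffice.

Yes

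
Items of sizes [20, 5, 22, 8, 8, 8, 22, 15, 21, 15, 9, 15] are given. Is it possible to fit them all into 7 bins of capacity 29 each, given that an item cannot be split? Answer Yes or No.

Yes

A valid assignment using 7 bins:
  bin 1: 22 + 5 = 27
  bin 2: 22 = 22
  bin 3: 21 + 8 = 29
  bin 4: 20 + 9 = 29
  bin 5: 15 + 8 = 23
  bin 6: 15 + 8 = 23
  bin 7: 15 = 15
Every load is within 29, so 7 bins suffice.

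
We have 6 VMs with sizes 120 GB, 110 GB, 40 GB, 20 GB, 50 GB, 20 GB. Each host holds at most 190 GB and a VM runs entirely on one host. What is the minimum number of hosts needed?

2

Total = 120 + 110 + 50 + 40 + 20 + 20 = 360 GB.
Lower bound: ⌈360/190⌉ = 2 hosts.
A packing using 2 hosts:
  host 1: 120 + 50 + 20 = 190
  host 2: 110 + 40 + 20 = 170
This matches the lower bound, so 2 is optimal.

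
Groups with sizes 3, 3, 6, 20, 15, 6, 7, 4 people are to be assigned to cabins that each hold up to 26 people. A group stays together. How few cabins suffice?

Total = 20 + 15 + 7 + 6 + 6 + 4 + 3 + 3 = 64 people.
Lower bound: ⌈64/26⌉ = 3 cabins.
A packing using 3 cabins:
  cabin 1: 20 + 6 = 26
  cabin 2: 15 + 7 + 4 = 26
  cabin 3: 6 + 3 + 3 = 12
This matches the lower bound, so 3 is optimal.

3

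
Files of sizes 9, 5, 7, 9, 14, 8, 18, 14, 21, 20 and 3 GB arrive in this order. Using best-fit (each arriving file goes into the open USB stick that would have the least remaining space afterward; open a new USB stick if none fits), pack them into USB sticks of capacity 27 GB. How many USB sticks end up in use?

6

  9 → USB stick 1 (new)  [load 9/27]
  5 → USB stick 1  [load 14/27]
  7 → USB stick 1  [load 21/27]
  9 → USB stick 2 (new)  [load 9/27]
  14 → USB stick 2  [load 23/27]
  8 → USB stick 3 (new)  [load 8/27]
  18 → USB stick 3  [load 26/27]
  14 → USB stick 4 (new)  [load 14/27]
  21 → USB stick 5 (new)  [load 21/27]
  20 → USB stick 6 (new)  [load 20/27]
  3 → USB stick 2  [load 26/27]
6 USB sticks opened.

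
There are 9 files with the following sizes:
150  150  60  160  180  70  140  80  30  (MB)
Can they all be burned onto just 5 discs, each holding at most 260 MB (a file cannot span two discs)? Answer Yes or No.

A valid assignment using 5 discs:
  disc 1: 180 + 80 = 260
  disc 2: 160 + 70 + 30 = 260
  disc 3: 150 + 60 = 210
  disc 4: 150 = 150
  disc 5: 140 = 140
Every load is within 260 MB, so 5 discs suffice.

Yes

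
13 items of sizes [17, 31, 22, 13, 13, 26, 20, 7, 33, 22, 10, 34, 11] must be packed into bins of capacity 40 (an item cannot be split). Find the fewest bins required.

8

Total = 34 + 33 + 31 + 26 + 22 + 22 + 20 + 17 + 13 + 13 + 11 + 10 + 7 = 259.
Lower bound: ⌈259/40⌉ = 7 bins.
A packing using 8 bins:
  bin 1: 34 = 34
  bin 2: 33 + 7 = 40
  bin 3: 31 = 31
  bin 4: 26 + 13 = 39
  bin 5: 22 + 17 = 39
  bin 6: 22 + 13 = 35
  bin 7: 20 + 11 = 31
  bin 8: 10 = 10
No arrangement into 7 bins stays within capacity, so 8 is optimal.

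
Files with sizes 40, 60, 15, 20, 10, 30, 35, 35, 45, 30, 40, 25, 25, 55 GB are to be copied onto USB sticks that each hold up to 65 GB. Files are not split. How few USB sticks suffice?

Total = 60 + 55 + 45 + 40 + 40 + 35 + 35 + 30 + 30 + 25 + 25 + 20 + 15 + 10 = 465 GB.
Lower bound: ⌈465/65⌉ = 8 USB sticks.
A packing using 8 USB sticks:
  USB stick 1: 60 = 60
  USB stick 2: 55 + 10 = 65
  USB stick 3: 45 + 20 = 65
  USB stick 4: 40 + 25 = 65
  USB stick 5: 40 + 25 = 65
  USB stick 6: 35 + 30 = 65
  USB stick 7: 35 + 30 = 65
  USB stick 8: 15 = 15
This matches the lower bound, so 8 is optimal.

8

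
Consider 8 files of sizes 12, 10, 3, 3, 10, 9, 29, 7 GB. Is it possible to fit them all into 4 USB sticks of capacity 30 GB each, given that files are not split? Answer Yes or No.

Yes

A valid assignment using 3 USB sticks:
  USB stick 1: 29 = 29
  USB stick 2: 12 + 10 + 7 = 29
  USB stick 3: 10 + 9 + 3 + 3 = 25
That uses only 3 ≤ 4, so 4 USB sticks are enough.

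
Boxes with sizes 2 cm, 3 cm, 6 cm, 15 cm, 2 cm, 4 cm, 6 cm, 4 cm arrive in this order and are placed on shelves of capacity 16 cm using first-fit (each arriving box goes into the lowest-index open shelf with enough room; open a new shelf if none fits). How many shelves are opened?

3

  2 → shelf 1 (new)  [load 2/16]
  3 → shelf 1  [load 5/16]
  6 → shelf 1  [load 11/16]
  15 → shelf 2 (new)  [load 15/16]
  2 → shelf 1  [load 13/16]
  4 → shelf 3 (new)  [load 4/16]
  6 → shelf 3  [load 10/16]
  4 → shelf 3  [load 14/16]
3 shelves opened.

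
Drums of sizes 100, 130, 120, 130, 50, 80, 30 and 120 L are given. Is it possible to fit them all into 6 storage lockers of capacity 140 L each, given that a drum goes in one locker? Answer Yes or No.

A valid assignment using 6 storage lockers:
  locker 1: 130 = 130
  locker 2: 130 = 130
  locker 3: 120 = 120
  locker 4: 120 = 120
  locker 5: 100 + 30 = 130
  locker 6: 80 + 50 = 130
Every load is within 140 L, so 6 storage lockers suffice.

Yes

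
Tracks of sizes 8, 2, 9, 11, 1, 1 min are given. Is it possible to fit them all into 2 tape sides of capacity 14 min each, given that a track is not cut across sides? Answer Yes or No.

No

Total = 32 min; ⌈32/14⌉ = 3.
At least 3 tape sides are required, but only 2 are allowed.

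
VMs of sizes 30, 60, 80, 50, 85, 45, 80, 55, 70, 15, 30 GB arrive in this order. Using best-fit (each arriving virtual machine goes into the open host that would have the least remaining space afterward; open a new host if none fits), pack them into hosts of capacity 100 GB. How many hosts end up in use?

  30 → host 1 (new)  [load 30/100]
  60 → host 1  [load 90/100]
  80 → host 2 (new)  [load 80/100]
  50 → host 3 (new)  [load 50/100]
  85 → host 4 (new)  [load 85/100]
  45 → host 3  [load 95/100]
  80 → host 5 (new)  [load 80/100]
  55 → host 6 (new)  [load 55/100]
  70 → host 7 (new)  [load 70/100]
  15 → host 4  [load 100/100]
  30 → host 7  [load 100/100]
7 hosts opened.

7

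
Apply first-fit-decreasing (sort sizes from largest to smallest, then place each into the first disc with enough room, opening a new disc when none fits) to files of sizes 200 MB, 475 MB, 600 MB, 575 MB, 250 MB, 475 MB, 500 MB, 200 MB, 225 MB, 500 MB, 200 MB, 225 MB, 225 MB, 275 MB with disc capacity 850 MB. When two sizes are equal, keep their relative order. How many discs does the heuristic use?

7

Sorted descending: 600, 575, 500, 500, 475, 475, 275, 250, 225, 225, 225, 200, 200, 200.
  600 → disc 1 (new)  [load 600/850]
  575 → disc 2 (new)  [load 575/850]
  500 → disc 3 (new)  [load 500/850]
  500 → disc 4 (new)  [load 500/850]
  475 → disc 5 (new)  [load 475/850]
  475 → disc 6 (new)  [load 475/850]
  275 → disc 2  [load 850/850]
  250 → disc 1  [load 850/850]
  225 → disc 3  [load 725/850]
  225 → disc 4  [load 725/850]
  225 → disc 5  [load 700/850]
  200 → disc 6  [load 675/850]
  200 → disc 7 (new)  [load 200/850]
  200 → disc 7  [load 400/850]
7 discs opened.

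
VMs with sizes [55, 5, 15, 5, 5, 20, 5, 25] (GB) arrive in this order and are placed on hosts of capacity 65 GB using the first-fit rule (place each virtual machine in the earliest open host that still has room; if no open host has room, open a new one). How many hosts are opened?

  55 → host 1 (new)  [load 55/65]
  5 → host 1  [load 60/65]
  15 → host 2 (new)  [load 15/65]
  5 → host 1  [load 65/65]
  5 → host 2  [load 20/65]
  20 → host 2  [load 40/65]
  5 → host 2  [load 45/65]
  25 → host 3 (new)  [load 25/65]
3 hosts opened.

3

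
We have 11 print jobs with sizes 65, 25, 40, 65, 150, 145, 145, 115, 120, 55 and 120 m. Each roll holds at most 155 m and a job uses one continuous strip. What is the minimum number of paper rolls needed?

8

Total = 150 + 145 + 145 + 120 + 120 + 115 + 65 + 65 + 55 + 40 + 25 = 1045 m.
Lower bound: ⌈1045/155⌉ = 7 paper rolls.
A packing using 8 paper rolls:
  roll 1: 150 = 150
  roll 2: 145 = 145
  roll 3: 145 = 145
  roll 4: 120 + 25 = 145
  roll 5: 120 = 120
  roll 6: 115 + 40 = 155
  roll 7: 65 + 65 = 130
  roll 8: 55 = 55
No arrangement into 7 paper rolls stays within capacity, so 8 is optimal.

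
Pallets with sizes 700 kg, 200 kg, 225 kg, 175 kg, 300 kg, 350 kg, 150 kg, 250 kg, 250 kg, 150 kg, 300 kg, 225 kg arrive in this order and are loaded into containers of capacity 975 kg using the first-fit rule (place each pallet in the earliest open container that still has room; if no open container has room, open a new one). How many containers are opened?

4

  700 → container 1 (new)  [load 700/975]
  200 → container 1  [load 900/975]
  225 → container 2 (new)  [load 225/975]
  175 → container 2  [load 400/975]
  300 → container 2  [load 700/975]
  350 → container 3 (new)  [load 350/975]
  150 → container 2  [load 850/975]
  250 → container 3  [load 600/975]
  250 → container 3  [load 850/975]
  150 → container 4 (new)  [load 150/975]
  300 → container 4  [load 450/975]
  225 → container 4  [load 675/975]
4 containers opened.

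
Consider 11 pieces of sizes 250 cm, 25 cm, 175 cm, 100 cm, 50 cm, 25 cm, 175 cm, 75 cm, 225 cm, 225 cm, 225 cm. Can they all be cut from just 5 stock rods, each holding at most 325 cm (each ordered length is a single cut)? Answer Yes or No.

No

Total = 1550 cm; ⌈1550/325⌉ = 5.
6 pieces each exceed half the capacity and cannot share a stock rod, forcing at least 6 stock rods.
At least 6 stock rods are required, but only 5 are allowed.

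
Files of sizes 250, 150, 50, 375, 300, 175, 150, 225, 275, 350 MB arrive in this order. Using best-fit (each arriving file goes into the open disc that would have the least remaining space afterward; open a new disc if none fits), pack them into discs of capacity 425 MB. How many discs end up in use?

7

  250 → disc 1 (new)  [load 250/425]
  150 → disc 1  [load 400/425]
  50 → disc 2 (new)  [load 50/425]
  375 → disc 2  [load 425/425]
  300 → disc 3 (new)  [load 300/425]
  175 → disc 4 (new)  [load 175/425]
  150 → disc 4  [load 325/425]
  225 → disc 5 (new)  [load 225/425]
  275 → disc 6 (new)  [load 275/425]
  350 → disc 7 (new)  [load 350/425]
7 discs opened.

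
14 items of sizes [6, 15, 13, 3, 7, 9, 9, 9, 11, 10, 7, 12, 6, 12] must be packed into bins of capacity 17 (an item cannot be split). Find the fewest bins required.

Total = 15 + 13 + 12 + 12 + 11 + 10 + 9 + 9 + 9 + 7 + 7 + 6 + 6 + 3 = 129.
Lower bound: ⌈129/17⌉ = 8 bins.
Also, 9 items each exceed 17/2, and no two of those can share a bin, so at least 9 bins are needed.
A packing using 9 bins:
  bin 1: 15 = 15
  bin 2: 13 + 3 = 16
  bin 3: 12 = 12
  bin 4: 12 = 12
  bin 5: 11 + 6 = 17
  bin 6: 10 + 7 = 17
  bin 7: 9 + 7 = 16
  bin 8: 9 + 6 = 15
  bin 9: 9 = 9
This matches the lower bound, so 9 is optimal.

9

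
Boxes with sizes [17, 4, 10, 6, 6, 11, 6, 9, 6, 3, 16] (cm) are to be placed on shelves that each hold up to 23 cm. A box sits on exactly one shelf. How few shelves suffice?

Total = 17 + 16 + 11 + 10 + 9 + 6 + 6 + 6 + 6 + 4 + 3 = 94 cm.
Lower bound: ⌈94/23⌉ = 5 shelves.
A packing using 5 shelves:
  shelf 1: 17 + 6 = 23
  shelf 2: 16 + 6 = 22
  shelf 3: 11 + 10 = 21
  shelf 4: 9 + 6 + 6 = 21
  shelf 5: 4 + 3 = 7
This matches the lower bound, so 5 is optimal.

5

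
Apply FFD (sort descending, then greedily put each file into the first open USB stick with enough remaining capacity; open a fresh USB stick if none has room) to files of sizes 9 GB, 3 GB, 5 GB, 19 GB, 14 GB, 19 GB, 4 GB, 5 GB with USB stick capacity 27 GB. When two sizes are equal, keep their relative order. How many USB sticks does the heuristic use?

Sorted descending: 19, 19, 14, 9, 5, 5, 4, 3.
  19 → USB stick 1 (new)  [load 19/27]
  19 → USB stick 2 (new)  [load 19/27]
  14 → USB stick 3 (new)  [load 14/27]
  9 → USB stick 3  [load 23/27]
  5 → USB stick 1  [load 24/27]
  5 → USB stick 2  [load 24/27]
  4 → USB stick 3  [load 27/27]
  3 → USB stick 1  [load 27/27]
3 USB sticks opened.

3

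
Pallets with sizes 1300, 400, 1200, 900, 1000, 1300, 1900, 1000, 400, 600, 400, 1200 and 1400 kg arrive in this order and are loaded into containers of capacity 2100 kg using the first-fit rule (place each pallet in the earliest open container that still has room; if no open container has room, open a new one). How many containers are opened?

  1300 → container 1 (new)  [load 1300/2100]
  400 → container 1  [load 1700/2100]
  1200 → container 2 (new)  [load 1200/2100]
  900 → container 2  [load 2100/2100]
  1000 → container 3 (new)  [load 1000/2100]
  1300 → container 4 (new)  [load 1300/2100]
  1900 → container 5 (new)  [load 1900/2100]
  1000 → container 3  [load 2000/2100]
  400 → container 1  [load 2100/2100]
  600 → container 4  [load 1900/2100]
  400 → container 6 (new)  [load 400/2100]
  1200 → container 6  [load 1600/2100]
  1400 → container 7 (new)  [load 1400/2100]
7 containers opened.

7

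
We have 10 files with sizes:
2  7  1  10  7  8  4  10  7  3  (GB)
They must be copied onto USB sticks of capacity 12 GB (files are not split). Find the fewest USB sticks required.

Total = 10 + 10 + 8 + 7 + 7 + 7 + 4 + 3 + 2 + 1 = 59 GB.
Lower bound: ⌈59/12⌉ = 5 USB sticks.
Also, 6 files each exceed 6 GB, and no two of those can share a USB stick, so at least 6 USB sticks are needed.
A packing using 6 USB sticks:
  USB stick 1: 10 + 2 = 12
  USB stick 2: 10 + 1 = 11
  USB stick 3: 8 + 4 = 12
  USB stick 4: 7 + 3 = 10
  USB stick 5: 7 = 7
  USB stick 6: 7 = 7
This matches the lower bound, so 6 is optimal.

6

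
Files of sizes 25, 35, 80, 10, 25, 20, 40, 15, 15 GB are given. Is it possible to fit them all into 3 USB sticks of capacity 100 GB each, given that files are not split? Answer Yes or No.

A valid assignment using 3 USB sticks:
  USB stick 1: 80 + 20 = 100
  USB stick 2: 40 + 35 + 25 = 100
  USB stick 3: 25 + 15 + 15 + 10 = 65
Every load is within 100 GB, so 3 USB sticks suffice.

Yes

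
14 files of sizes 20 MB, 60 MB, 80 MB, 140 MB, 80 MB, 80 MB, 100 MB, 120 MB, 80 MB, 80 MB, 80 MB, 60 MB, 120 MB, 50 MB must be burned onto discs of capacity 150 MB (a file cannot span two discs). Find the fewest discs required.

10

Total = 140 + 120 + 120 + 100 + 80 + 80 + 80 + 80 + 80 + 80 + 60 + 60 + 50 + 20 = 1150 MB.
Lower bound: ⌈1150/150⌉ = 8 discs.
Also, 10 files each exceed 75 MB, and no two of those can share a disc, so at least 10 discs are needed.
A packing using 10 discs:
  disc 1: 140 = 140
  disc 2: 120 + 20 = 140
  disc 3: 120 = 120
  disc 4: 100 + 50 = 150
  disc 5: 80 + 60 = 140
  disc 6: 80 + 60 = 140
  disc 7: 80 = 80
  disc 8: 80 = 80
  disc 9: 80 = 80
  disc 10: 80 = 80
This matches the lower bound, so 10 is optimal.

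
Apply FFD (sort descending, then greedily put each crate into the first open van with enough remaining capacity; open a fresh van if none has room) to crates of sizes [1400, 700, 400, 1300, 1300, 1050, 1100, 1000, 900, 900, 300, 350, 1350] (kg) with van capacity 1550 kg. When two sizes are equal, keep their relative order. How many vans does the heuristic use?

Sorted descending: 1400, 1350, 1300, 1300, 1100, 1050, 1000, 900, 900, 700, 400, 350, 300.
  1400 → van 1 (new)  [load 1400/1550]
  1350 → van 2 (new)  [load 1350/1550]
  1300 → van 3 (new)  [load 1300/1550]
  1300 → van 4 (new)  [load 1300/1550]
  1100 → van 5 (new)  [load 1100/1550]
  1050 → van 6 (new)  [load 1050/1550]
  1000 → van 7 (new)  [load 1000/1550]
  900 → van 8 (new)  [load 900/1550]
  900 → van 9 (new)  [load 900/1550]
  700 → van 10 (new)  [load 700/1550]
  400 → van 5  [load 1500/1550]
  350 → van 6  [load 1400/1550]
  300 → van 7  [load 1300/1550]
10 vans opened.

10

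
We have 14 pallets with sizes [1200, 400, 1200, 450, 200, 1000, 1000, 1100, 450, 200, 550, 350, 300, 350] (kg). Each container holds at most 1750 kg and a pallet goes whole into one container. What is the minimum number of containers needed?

Total = 1200 + 1200 + 1100 + 1000 + 1000 + 550 + 450 + 450 + 400 + 350 + 350 + 300 + 200 + 200 = 8750 kg.
Lower bound: ⌈8750/1750⌉ = 5 containers.
A packing using 5 containers:
  container 1: 1200 + 550 = 1750
  container 2: 1200 + 350 + 200 = 1750
  container 3: 1100 + 450 + 200 = 1750
  container 4: 1000 + 450 + 300 = 1750
  container 5: 1000 + 400 + 350 = 1750
This matches the lower bound, so 5 is optimal.

5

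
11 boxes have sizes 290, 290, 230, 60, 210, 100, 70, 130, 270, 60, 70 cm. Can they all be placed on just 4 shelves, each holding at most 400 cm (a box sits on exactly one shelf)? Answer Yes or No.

No

Total = 1780 cm; ⌈1780/400⌉ = 5.
At least 5 shelves are required, but only 4 are allowed.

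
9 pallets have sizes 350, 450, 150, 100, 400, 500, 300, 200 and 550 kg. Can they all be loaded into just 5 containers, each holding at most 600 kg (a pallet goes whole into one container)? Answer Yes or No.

Total = 3000 kg; ⌈3000/600⌉ = 5.
The bound of 5 does not rule out 5, but exhaustive search shows no assignment into 5 containers of capacity 600 kg exists — the minimum is 6.

No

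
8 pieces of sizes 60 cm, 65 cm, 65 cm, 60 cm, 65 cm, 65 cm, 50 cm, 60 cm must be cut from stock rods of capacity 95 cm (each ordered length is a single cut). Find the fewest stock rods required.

8

Total = 65 + 65 + 65 + 65 + 60 + 60 + 60 + 50 = 490 cm.
Lower bound: ⌈490/95⌉ = 6 stock rods.
Also, 8 pieces each exceed 95/2 cm, and no two of those can share a stock rod, so at least 8 stock rods are needed.
A packing using 8 stock rods:
  stock rod 1: 65 = 65
  stock rod 2: 65 = 65
  stock rod 3: 65 = 65
  stock rod 4: 65 = 65
  stock rod 5: 60 = 60
  stock rod 6: 60 = 60
  stock rod 7: 60 = 60
  stock rod 8: 50 = 50
This matches the lower bound, so 8 is optimal.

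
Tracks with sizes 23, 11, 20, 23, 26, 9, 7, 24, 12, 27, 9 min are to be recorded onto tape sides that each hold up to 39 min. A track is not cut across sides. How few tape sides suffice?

Total = 27 + 26 + 24 + 23 + 23 + 20 + 12 + 11 + 9 + 9 + 7 = 191 min.
Lower bound: ⌈191/39⌉ = 5 tape sides.
Also, 6 tracks each exceed 39/2 min, and no two of those can share a side, so at least 6 tape sides are needed.
A packing using 6 tape sides:
  side 1: 27 + 12 = 39
  side 2: 26 + 11 = 37
  side 3: 24 + 9 = 33
  side 4: 23 + 9 + 7 = 39
  side 5: 23 = 23
  side 6: 20 = 20
This matches the lower bound, so 6 is optimal.

6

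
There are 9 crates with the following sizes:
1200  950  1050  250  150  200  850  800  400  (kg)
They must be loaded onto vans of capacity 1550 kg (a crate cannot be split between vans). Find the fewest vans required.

5

Total = 1200 + 1050 + 950 + 850 + 800 + 400 + 250 + 200 + 150 = 5850 kg.
Lower bound: ⌈5850/1550⌉ = 4 vans.
Also, 5 crates each exceed 775 kg, and no two of those can share a van, so at least 5 vans are needed.
A packing using 5 vans:
  van 1: 1200 + 250 = 1450
  van 2: 1050 + 400 = 1450
  van 3: 950 + 200 + 150 = 1300
  van 4: 850 = 850
  van 5: 800 = 800
This matches the lower bound, so 5 is optimal.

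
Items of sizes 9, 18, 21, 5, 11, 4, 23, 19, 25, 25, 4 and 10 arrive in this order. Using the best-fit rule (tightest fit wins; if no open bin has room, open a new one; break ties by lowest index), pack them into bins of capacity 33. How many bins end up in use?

6

  9 → bin 1 (new)  [load 9/33]
  18 → bin 1  [load 27/33]
  21 → bin 2 (new)  [load 21/33]
  5 → bin 1  [load 32/33]
  11 → bin 2  [load 32/33]
  4 → bin 3 (new)  [load 4/33]
  23 → bin 3  [load 27/33]
  19 → bin 4 (new)  [load 19/33]
  25 → bin 5 (new)  [load 25/33]
  25 → bin 6 (new)  [load 25/33]
  4 → bin 3  [load 31/33]
  10 → bin 4  [load 29/33]
6 bins opened.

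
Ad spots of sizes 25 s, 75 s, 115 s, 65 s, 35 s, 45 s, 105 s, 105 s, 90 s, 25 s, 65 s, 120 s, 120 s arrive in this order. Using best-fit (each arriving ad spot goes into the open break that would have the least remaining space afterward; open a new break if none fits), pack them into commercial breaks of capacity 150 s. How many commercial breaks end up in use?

8

  25 → break 1 (new)  [load 25/150]
  75 → break 1  [load 100/150]
  115 → break 2 (new)  [load 115/150]
  65 → break 3 (new)  [load 65/150]
  35 → break 2  [load 150/150]
  45 → break 1  [load 145/150]
  105 → break 4 (new)  [load 105/150]
  105 → break 5 (new)  [load 105/150]
  90 → break 6 (new)  [load 90/150]
  25 → break 4  [load 130/150]
  65 → break 3  [load 130/150]
  120 → break 7 (new)  [load 120/150]
  120 → break 8 (new)  [load 120/150]
8 commercial breaks opened.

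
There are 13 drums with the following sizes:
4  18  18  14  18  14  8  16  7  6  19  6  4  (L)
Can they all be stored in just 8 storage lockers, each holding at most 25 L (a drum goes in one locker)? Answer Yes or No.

A valid assignment using 7 storage lockers:
  locker 1: 19 + 6 = 25
  locker 2: 18 + 7 = 25
  locker 3: 18 + 6 = 24
  locker 4: 18 + 4 = 22
  locker 5: 16 + 8 = 24
  locker 6: 14 + 4 = 18
  locker 7: 14 = 14
That uses only 7 ≤ 8, so 8 storage lockers are enough.

Yes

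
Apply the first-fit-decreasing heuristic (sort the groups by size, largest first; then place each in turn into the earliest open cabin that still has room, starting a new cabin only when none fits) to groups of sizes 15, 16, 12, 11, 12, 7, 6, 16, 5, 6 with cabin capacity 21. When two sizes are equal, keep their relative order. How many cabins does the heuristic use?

Sorted descending: 16, 16, 15, 12, 12, 11, 7, 6, 6, 5.
  16 → cabin 1 (new)  [load 16/21]
  16 → cabin 2 (new)  [load 16/21]
  15 → cabin 3 (new)  [load 15/21]
  12 → cabin 4 (new)  [load 12/21]
  12 → cabin 5 (new)  [load 12/21]
  11 → cabin 6 (new)  [load 11/21]
  7 → cabin 4  [load 19/21]
  6 → cabin 3  [load 21/21]
  6 → cabin 5  [load 18/21]
  5 → cabin 1  [load 21/21]
6 cabins opened.

6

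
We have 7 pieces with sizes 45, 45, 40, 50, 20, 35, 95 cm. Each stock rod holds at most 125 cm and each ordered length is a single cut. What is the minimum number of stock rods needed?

Total = 95 + 50 + 45 + 45 + 40 + 35 + 20 = 330 cm.
Lower bound: ⌈330/125⌉ = 3 stock rods.
A packing using 3 stock rods:
  stock rod 1: 95 + 20 = 115
  stock rod 2: 50 + 45 = 95
  stock rod 3: 45 + 40 + 35 = 120
This matches the lower bound, so 3 is optimal.

3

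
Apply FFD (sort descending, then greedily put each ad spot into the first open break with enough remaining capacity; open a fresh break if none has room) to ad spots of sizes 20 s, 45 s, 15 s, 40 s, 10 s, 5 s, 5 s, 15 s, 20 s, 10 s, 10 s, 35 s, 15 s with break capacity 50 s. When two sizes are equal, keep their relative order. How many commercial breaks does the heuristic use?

5

Sorted descending: 45, 40, 35, 20, 20, 15, 15, 15, 10, 10, 10, 5, 5.
  45 → break 1 (new)  [load 45/50]
  40 → break 2 (new)  [load 40/50]
  35 → break 3 (new)  [load 35/50]
  20 → break 4 (new)  [load 20/50]
  20 → break 4  [load 40/50]
  15 → break 3  [load 50/50]
  15 → break 5 (new)  [load 15/50]
  15 → break 5  [load 30/50]
  10 → break 2  [load 50/50]
  10 → break 4  [load 50/50]
  10 → break 5  [load 40/50]
  5 → break 1  [load 50/50]
  5 → break 5  [load 45/50]
5 commercial breaks opened.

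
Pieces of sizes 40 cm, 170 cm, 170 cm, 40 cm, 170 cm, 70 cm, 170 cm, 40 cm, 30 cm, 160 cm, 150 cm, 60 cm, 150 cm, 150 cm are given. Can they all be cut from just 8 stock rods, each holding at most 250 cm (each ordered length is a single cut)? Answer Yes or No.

Yes

A valid assignment using 8 stock rods:
  stock rod 1: 170 + 70 = 240
  stock rod 2: 170 + 60 = 230
  stock rod 3: 170 + 40 + 40 = 250
  stock rod 4: 170 + 40 + 30 = 240
  stock rod 5: 160 = 160
  stock rod 6: 150 = 150
  stock rod 7: 150 = 150
  stock rod 8: 150 = 150
Every load is within 250 cm, so 8 stock rods suffice.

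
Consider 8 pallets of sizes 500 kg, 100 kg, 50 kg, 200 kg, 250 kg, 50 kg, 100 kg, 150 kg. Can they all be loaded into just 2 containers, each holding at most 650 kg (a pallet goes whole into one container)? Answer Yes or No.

Total = 1400 kg; ⌈1400/650⌉ = 3.
At least 3 containers are required, but only 2 are allowed.

No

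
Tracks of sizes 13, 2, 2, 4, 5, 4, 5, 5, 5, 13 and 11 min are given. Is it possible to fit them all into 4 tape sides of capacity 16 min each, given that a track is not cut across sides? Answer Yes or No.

No

Total = 69 min; ⌈69/16⌉ = 5.
At least 5 tape sides are required, but only 4 are allowed.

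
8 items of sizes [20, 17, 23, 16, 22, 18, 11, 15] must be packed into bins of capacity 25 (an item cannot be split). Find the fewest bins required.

8

Total = 23 + 22 + 20 + 18 + 17 + 16 + 15 + 11 = 142.
Lower bound: ⌈142/25⌉ = 6 bins.
Also, 7 items each exceed 25/2, and no two of those can share a bin, so at least 7 bins are needed.
A packing using 8 bins:
  bin 1: 23 = 23
  bin 2: 22 = 22
  bin 3: 20 = 20
  bin 4: 18 = 18
  bin 5: 17 = 17
  bin 6: 16 = 16
  bin 7: 15 = 15
  bin 8: 11 = 11
No arrangement into 7 bins stays within capacity, so 8 is optimal.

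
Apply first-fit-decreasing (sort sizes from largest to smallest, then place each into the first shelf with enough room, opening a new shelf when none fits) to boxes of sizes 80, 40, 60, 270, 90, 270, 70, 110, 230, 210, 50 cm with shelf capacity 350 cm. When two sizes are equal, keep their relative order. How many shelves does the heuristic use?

Sorted descending: 270, 270, 230, 210, 110, 90, 80, 70, 60, 50, 40.
  270 → shelf 1 (new)  [load 270/350]
  270 → shelf 2 (new)  [load 270/350]
  230 → shelf 3 (new)  [load 230/350]
  210 → shelf 4 (new)  [load 210/350]
  110 → shelf 3  [load 340/350]
  90 → shelf 4  [load 300/350]
  80 → shelf 1  [load 350/350]
  70 → shelf 2  [load 340/350]
  60 → shelf 5 (new)  [load 60/350]
  50 → shelf 4  [load 350/350]
  40 → shelf 5  [load 100/350]
5 shelves opened.

5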